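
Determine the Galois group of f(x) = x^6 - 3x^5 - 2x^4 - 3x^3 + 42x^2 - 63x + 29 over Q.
The polynomial f is an irreducible sextic over Q, so G = Gal(f/Q) is one of the 16 transitive subgroups 6T1, ..., 6T16 of S_6. The discriminant of f is 54786284800, which is not a perfect square, so G is not contained in A_6. The transitive groups of degree 6 not contained in A_6 are: C_6 (6T1, order 6), S_3 (6T2, order 6), D_6 (6T3, order 12), C_3 x S_3 (6T5, order 18), A_4 x C_2 (6T6, order 24), S_4 (6T8, order 24), S_3 x S_3 (6T9, order 36), S_4 x C_2 (6T11, order 48), (S_3 x S_3) : C_2 (6T13, order 72), PGL(2,5) (6T14, order 120), S_6 (6T16, order 720). By Dedekind's theorem, for a prime p not dividing disc(f) the degrees of the irreducible factors of f mod p form the cycle type of an element of G. Factoring f modulo the 22 such primes p <= 101 (skipping 2, 5, 13, 37, which divide the discriminant), each new pattern first appears at: mod 3: f = (x^3 + x^2 + x + 2)(x^3 + 2x^2 + x + 1), pattern 3+3; mod 17: f = (x + 12)(x + 15)(x^4 + 4x^3 + 16x^2 + x + 8), pattern 4+1+1; mod 31: f = (x^2 + 9)(x^2 + 6x + 28)(x^2 + 22x + 15), pattern 2+2+2; mod 67: f = (x + 41)(x + 50)(x^2 + 10x + 48)(x^2 + 30x + 57), pattern 2+2+1+1. No other pattern occurs in this range, so the set of observed cycle types is {3+3, 4+1+1, 2+2+2, 2+2+1+1}. The candidates containing elements of all these cycle types are S_4 (6T8) of order 24, S_4 x C_2 (6T11) of order 48, PGL(2,5) (6T14) of order 120, S_6 (6T16) of order 720; the others are excluded. The observed types are precisely the cycle types that occur in S_4 (6T8) (apart from the identity). Each of the other remaining candidates has further cycle types, and by the Chebotarev density theorem the matching factorization patterns would occur for a proportion of primes equal to their share of the group: S_4 x C_2 (6T11) additionally contains elements of type 6, 4+2, 2+1+1+1+1 (17 of its 48 elements, about 35% of primes); PGL(2,5) (6T14) additionally contains elements of type 6, 5+1 (44 of its 120 elements, about 37% of primes); S_6 (6T16) additionally contains elements of type 6, 5+1, 4+2, 3+2+1, 3+1+1+1, 2+1+1+1+1 (529 of its 720 elements, about 73% of primes). None of the 22 primes tested shows any such pattern (for each of these groups the chance of that is below 10^-4), which rules them out. Hence G = S_4 (6T8), of order 24.

S_4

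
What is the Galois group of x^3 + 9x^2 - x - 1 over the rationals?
C_3

The polynomial is an irreducible cubic over Q and its discriminant is 3136 = 56^2, a perfect square. For an irreducible cubic, a square discriminant forces the Galois group to be A_3, the cyclic group of order 3.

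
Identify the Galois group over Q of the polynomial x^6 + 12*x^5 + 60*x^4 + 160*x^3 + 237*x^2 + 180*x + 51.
A_4 (also written A4)

The polynomial f is an irreducible sextic over Q, so G = Gal(f/Q) is one of the 16 transitive subgroups 6T1, ..., 6T16 of S_6. The discriminant of f is 419904 = 648^2, a perfect square, so G is contained in A_6. The transitive groups of degree 6 contained in A_6 are: A_4 (6T4, order 12), S_4 (6T7, order 24), (C_3 x C_3) : C_4 (6T10, order 36), PSL(2,5) (6T12, order 60), A_6 (6T15, order 360). By Dedekind's theorem, for a prime p not dividing disc(f) the degrees of the irreducible factors of f mod p form the cycle type of an element of G. Factoring f modulo the 33 such primes p <= 149 (skipping 2, 3, which divide the discriminant), each new pattern first appears at: mod 5: f = (x^3 + x + 4)(x^3 + 2x^2 + 4x + 4), pattern 3+3; mod 17: f = (x)(x + 4)(x^2 + 4x + 1)(x^2 + 4x + 11), pattern 2+2+1+1; mod 71: f = (x + 6)(x + 7)(x + 34)(x + 41)(x + 68)(x + 69), pattern 1+1+1+1+1+1. No other pattern occurs in this range, so the set of observed cycle types is {3+3, 2+2+1+1, 1+1+1+1+1+1}. The candidates containing elements of all these cycle types are A_4 (6T4) of order 12, S_4 (6T7) of order 24, (C_3 x C_3) : C_4 (6T10) of order 36, PSL(2,5) (6T12) of order 60, A_6 (6T15) of order 360; the others are excluded. The observed types are precisely the cycle types that occur in A_4 (6T4). Each of the other remaining candidates has further cycle types, and by the Chebotarev density theorem the matching factorization patterns would occur for a proportion of primes equal to their share of the group: S_4 (6T7) additionally contains elements of type 4+2 (6 of its 24 elements, about 25% of primes); (C_3 x C_3) : C_4 (6T10) additionally contains elements of type 4+2, 3+1+1+1 (22 of its 36 elements, about 61% of primes); PSL(2,5) (6T12) additionally contains elements of type 5+1 (24 of its 60 elements, about 40% of primes); A_6 (6T15) additionally contains elements of type 5+1, 4+2, 3+1+1+1 (274 of its 360 elements, about 76% of primes). None of the 33 primes tested shows any such pattern (for each of these groups the chance of that is below 10^-4), which rules them out. Hence G = A_4 (6T4), of order 12.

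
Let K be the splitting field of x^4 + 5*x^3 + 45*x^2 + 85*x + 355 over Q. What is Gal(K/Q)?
The polynomial is an irreducible quartic over Q and its discriminant is 201930125, which is not a perfect square, so the Galois group is not contained in A_4. The resolvent cubic y^3 - 45*y^2 - 995*y + 47800 has exactly one rational root, so the Galois group is C_4 or D_4. The quartic becomes reducible over Q(sqrt(disc)), so the group is C_4.

C_4, the cyclic group of order 4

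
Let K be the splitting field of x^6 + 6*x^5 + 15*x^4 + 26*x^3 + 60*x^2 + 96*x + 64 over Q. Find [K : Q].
6

The degree of the splitting field over Q equals the order of the Galois group, so first determine the group. The polynomial f is an irreducible sextic over Q, so G = Gal(f/Q) is one of the 16 transitive subgroups 6T1, ..., 6T16 of S_6. The discriminant of f is -1160950579200, which is not a perfect square, so G is not contained in A_6. The transitive groups of degree 6 not contained in A_6 are: C_6 (6T1, order 6), S_3 (6T2, order 6), D_6 (6T3, order 12), C_3 x S_3 (6T5, order 18), A_4 x C_2 (6T6, order 24), S_4 (6T8, order 24), S_3 x S_3 (6T9, order 36), S_4 x C_2 (6T11, order 48), (S_3 x S_3) : C_2 (6T13, order 72), PGL(2,5) (6T14, order 120), S_6 (6T16, order 720). By Dedekind's theorem, for a prime p not dividing disc(f) the degrees of the irreducible factors of f mod p form the cycle type of an element of G. Factoring f modulo the 23 such primes p <= 101 (skipping 2, 3, 5, which divide the discriminant), each new pattern first appears at: mod 7: f = (x^3 + 3x^2 + 2x + 5)(x^3 + 3x^2 + 4x + 3), pattern 3+3; mod 11: f = (x^2 + 4)(x^2 + 8x + 6)(x^2 + 9x + 10), pattern 2+2+2; mod 61: f = (x + 25)(x + 27)(x + 44)(x + 48)(x + 50)(x + 56), pattern 1+1+1+1+1+1. No other pattern occurs in this range, so the set of observed cycle types is {3+3, 2+2+2, 1+1+1+1+1+1}. The candidates containing elements of all these cycle types are C_6 (6T1) of order 6, S_3 (6T2) of order 6, D_6 (6T3) of order 12, C_3 x S_3 (6T5) of order 18, A_4 x C_2 (6T6) of order 24, S_4 (6T8) of order 24, S_3 x S_3 (6T9) of order 36, S_4 x C_2 (6T11) of order 48, (S_3 x S_3) : C_2 (6T13) of order 72, PGL(2,5) (6T14) of order 120, S_6 (6T16) of order 720; the others are excluded. The observed types are precisely the cycle types that occur in S_3 (6T2). Each of the other remaining candidates has further cycle types, and by the Chebotarev density theorem the matching factorization patterns would occur for a proportion of primes equal to their share of the group: C_6 (6T1) additionally contains elements of type 6 (2 of its 6 elements, about 33% of primes); D_6 (6T3) additionally contains elements of type 6, 2+2+1+1 (5 of its 12 elements, about 42% of primes); C_3 x S_3 (6T5) additionally contains elements of type 6, 3+1+1+1 (10 of its 18 elements, about 56% of primes); A_4 x C_2 (6T6) additionally contains elements of type 6, 2+2+1+1, 2+1+1+1+1 (14 of its 24 elements, about 58% of primes); S_4 (6T8) additionally contains elements of type 4+1+1, 2+2+1+1 (9 of its 24 elements, about 38% of primes); S_3 x S_3 (6T9) additionally contains elements of type 6, 3+1+1+1, 2+2+1+1 (25 of its 36 elements, about 69% of primes); S_4 x C_2 (6T11) additionally contains elements of type 6, 4+2, 4+1+1, 2+2+1+1, 2+1+1+1+1 (32 of its 48 elements, about 67% of primes); (S_3 x S_3) : C_2 (6T13) additionally contains elements of type 6, 4+2, 3+2+1, 3+1+1+1, 2+2+1+1, 2+1+1+1+1 (61 of its 72 elements, about 85% of primes); PGL(2,5) (6T14) additionally contains elements of type 6, 5+1, 4+1+1, 2+2+1+1 (89 of its 120 elements, about 74% of primes); S_6 (6T16) additionally contains elements of type 6, 5+1, 4+2, 4+1+1, 3+2+1, 3+1+1+1, 2+2+1+1, 2+1+1+1+1 (664 of its 720 elements, about 92% of primes). None of the 23 primes tested shows any such pattern (for each of these groups the chance of that is below 10^-4), which rules them out. Hence G = S_3 (6T2), of order 6. The Galois group S_3 (6T2) has order 6, so the splitting field has degree 6 over Q.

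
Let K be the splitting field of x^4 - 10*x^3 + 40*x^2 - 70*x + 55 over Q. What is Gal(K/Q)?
C_4

The polynomial is an irreducible quartic over Q and its discriminant is 512000, which is not a perfect square, so the Galois group is not contained in A_4. The resolvent cubic y^3 - 40*y^2 + 480*y - 1600 has exactly one rational root, so the Galois group is C_4 or D_4. The quartic becomes reducible over Q(sqrt(disc)), so the group is C_4.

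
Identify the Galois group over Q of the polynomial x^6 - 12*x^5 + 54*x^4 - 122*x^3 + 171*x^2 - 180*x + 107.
A_4 x C_2 (also written A4xC2)

The polynomial f is an irreducible sextic over Q, so G = Gal(f/Q) is one of the 16 transitive subgroups 6T1, ..., 6T16 of S_6. The discriminant of f is -11156429376, which is not a perfect square, so G is not contained in A_6. The transitive groups of degree 6 not contained in A_6 are: C_6 (6T1, order 6), S_3 (6T2, order 6), D_6 (6T3, order 12), C_3 x S_3 (6T5, order 18), A_4 x C_2 (6T6, order 24), S_4 (6T8, order 24), S_3 x S_3 (6T9, order 36), S_4 x C_2 (6T11, order 48), (S_3 x S_3) : C_2 (6T13, order 72), PGL(2,5) (6T14, order 120), S_6 (6T16, order 720). By Dedekind's theorem, for a prime p not dividing disc(f) the degrees of the irreducible factors of f mod p form the cycle type of an element of G. Factoring f modulo the 33 such primes p <= 149 (skipping 2, 3, which divide the discriminant), each new pattern first appears at: mod 5: f = (x^3 + x^2 + 3x + 1)(x^3 + 2x^2 + 4x + 2), pattern 3+3; mod 7: f = (x^6 + 2x^5 + 5x^4 + 4x^3 + 3x^2 + 2x + 2), pattern 6; mod 17: f = (x + 10)(x + 11)(x^2 + 2x + 4)(x^2 + 16x + 6), pattern 2+2+1+1; mod 19: f = (x + 2)(x + 5)(x + 11)(x + 18)(x^2 + 9x + 3), pattern 2+1+1+1+1; mod 71: f = (x^2 + 28x + 70)(x^2 + 46x + 57)(x^2 + 56x + 33), pattern 2+2+2. No other pattern occurs in this range, so the set of observed cycle types is {3+3, 6, 2+2+1+1, 2+1+1+1+1, 2+2+2}. The candidates containing elements of all these cycle types are A_4 x C_2 (6T6) of order 24, S_4 x C_2 (6T11) of order 48, (S_3 x S_3) : C_2 (6T13) of order 72, S_6 (6T16) of order 720; the others are excluded. The observed types are precisely the cycle types that occur in A_4 x C_2 (6T6) (apart from the identity). Each of the other remaining candidates has further cycle types, and by the Chebotarev density theorem the matching factorization patterns would occur for a proportion of primes equal to their share of the group: S_4 x C_2 (6T11) additionally contains elements of type 4+2, 4+1+1 (12 of its 48 elements, about 25% of primes); (S_3 x S_3) : C_2 (6T13) additionally contains elements of type 4+2, 3+2+1, 3+1+1+1 (34 of its 72 elements, about 47% of primes); S_6 (6T16) additionally contains elements of type 5+1, 4+2, 4+1+1, 3+2+1, 3+1+1+1 (484 of its 720 elements, about 67% of primes). None of the 33 primes tested shows any such pattern (for each of these groups the chance of that is below 10^-4), which rules them out. Hence G = A_4 x C_2 (6T6), of order 24.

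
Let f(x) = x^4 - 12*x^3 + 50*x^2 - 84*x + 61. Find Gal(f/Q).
The polynomial is an irreducible quartic over Q and its discriminant is 589824 = 768^2, a perfect square, so the Galois group is contained in A_4. The resolvent cubic y^3 - 50*y^2 + 764*y - 3640 splits completely over Q, which gives the Klein four-group V_4.

V_4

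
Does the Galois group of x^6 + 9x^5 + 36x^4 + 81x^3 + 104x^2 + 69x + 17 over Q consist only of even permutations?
The polynomial is irreducible of degree 6 over Q. Its discriminant is 810448, which is not a perfect square. A Galois group lies in the alternating group exactly when the discriminant is a square in Q, so the Galois group (S_4) is not contained in A_6.

No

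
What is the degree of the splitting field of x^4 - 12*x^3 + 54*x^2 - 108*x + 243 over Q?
8

The degree of the splitting field over Q equals the order of the Galois group, so first determine the group. The polynomial is an irreducible quartic over Q and its discriminant is 1088391168, which is not a perfect square, so the Galois group is not contained in A_4. The resolvent cubic y^3 - 54*y^2 + 324*y + 5832 has exactly one rational root, so the Galois group is C_4 or D_4. The quartic remains irreducible over Q(sqrt(disc)), so the group is D_4. The Galois group D_4 (4T3) has order 8, so the splitting field has degree 8 over Q.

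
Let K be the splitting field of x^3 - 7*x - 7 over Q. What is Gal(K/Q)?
The polynomial is an irreducible cubic over Q and its discriminant is 49 = 7^2, a perfect square. For an irreducible cubic, a square discriminant forces the Galois group to be A_3, the cyclic group of order 3.

C_3 (order 3)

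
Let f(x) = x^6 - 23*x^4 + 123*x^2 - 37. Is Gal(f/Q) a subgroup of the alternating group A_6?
The polynomial is irreducible of degree 6 over Q. Its discriminant is 870211913777152, which is not a perfect square. A Galois group lies in the alternating group exactly when the discriminant is a square in Q, so the Galois group (S_3) is not contained in A_6.

No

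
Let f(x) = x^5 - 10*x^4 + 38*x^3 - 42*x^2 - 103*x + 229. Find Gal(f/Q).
S_5 (order 120)

The polynomial f is an irreducible quintic over Q, so G = Gal(f/Q) is a transitive subgroup of S_5: one of C_5 (5T1, order 5), D_5 (5T2, order 10), F_20 (5T3, order 20), A_5 (5T4, order 60) or S_5 (5T5, order 120). The discriminant of f is 2019549349, which is not a perfect square, so G is not contained in A_5. The transitive groups of degree 5 not contained in A_5 are: F_20 (5T3, order 20), S_5 (5T5, order 120). By Dedekind's theorem, for a prime p not dividing disc(f) the degrees of the irreducible factors of f mod p form the cycle type of an element of G. Factoring f modulo the first such prime p = 2, each new pattern first appears at: mod 2: f = (x^2 + x + 1)(x^3 + x^2 + 1), pattern 3+2. No other pattern occurs in this range, so the set of observed cycle types is {3+2}. Among the candidates above, the only group containing elements of all these cycle types is S_5 (5T5) — F_20 (5T3) lacks at least one of them. Hence G = S_5 (5T5), of order 120.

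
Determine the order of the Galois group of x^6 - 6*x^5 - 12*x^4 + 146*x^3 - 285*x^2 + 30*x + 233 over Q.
The degree of the splitting field over Q equals the order of the Galois group, so first determine the group. The polynomial f is an irreducible sextic over Q, so G = Gal(f/Q) is one of the 16 transitive subgroups 6T1, ..., 6T16 of S_6. The discriminant of f is -1125245722176, which is not a perfect square, so G is not contained in A_6. The transitive groups of degree 6 not contained in A_6 are: C_6 (6T1, order 6), S_3 (6T2, order 6), D_6 (6T3, order 12), C_3 x S_3 (6T5, order 18), A_4 x C_2 (6T6, order 24), S_4 (6T8, order 24), S_3 x S_3 (6T9, order 36), S_4 x C_2 (6T11, order 48), (S_3 x S_3) : C_2 (6T13, order 72), PGL(2,5) (6T14, order 120), S_6 (6T16, order 720). By Dedekind's theorem, for a prime p not dividing disc(f) the degrees of the irreducible factors of f mod p form the cycle type of an element of G. Factoring f modulo the 33 such primes p <= 149 (skipping 2, 3, which divide the discriminant), each new pattern first appears at: mod 5: f = (x^3 + x^2 + 2)(x^3 + 3x^2 + 4), pattern 3+3; mod 7: f = (x^6 + x^5 + 2x^4 + 6x^3 + 2x^2 + 2x + 2), pattern 6; mod 17: f = (x + 11)(x + 13)(x^2 + 9x + 2)(x^2 + 12x + 13), pattern 2+2+1+1; mod 19: f = (x + 2)(x + 3)(x + 10)(x + 13)(x^2 + 4x + 5), pattern 2+1+1+1+1; mod 71: f = (x^2 + 9x + 57)(x^2 + 19x + 56)(x^2 + 37x + 17), pattern 2+2+2. No other pattern occurs in this range, so the set of observed cycle types is {3+3, 6, 2+2+1+1, 2+1+1+1+1, 2+2+2}. The candidates containing elements of all these cycle types are A_4 x C_2 (6T6) of order 24, S_4 x C_2 (6T11) of order 48, (S_3 x S_3) : C_2 (6T13) of order 72, S_6 (6T16) of order 720; the others are excluded. The observed types are precisely the cycle types that occur in A_4 x C_2 (6T6) (apart from the identity). Each of the other remaining candidates has further cycle types, and by the Chebotarev density theorem the matching factorization patterns would occur for a proportion of primes equal to their share of the group: S_4 x C_2 (6T11) additionally contains elements of type 4+2, 4+1+1 (12 of its 48 elements, about 25% of primes); (S_3 x S_3) : C_2 (6T13) additionally contains elements of type 4+2, 3+2+1, 3+1+1+1 (34 of its 72 elements, about 47% of primes); S_6 (6T16) additionally contains elements of type 5+1, 4+2, 4+1+1, 3+2+1, 3+1+1+1 (484 of its 720 elements, about 67% of primes). None of the 33 primes tested shows any such pattern (for each of these groups the chance of that is below 10^-4), which rules them out. Hence G = A_4 x C_2 (6T6), of order 24. The Galois group A_4 x C_2 (6T6) has order 24, so the splitting field has degree 24 over Q.

24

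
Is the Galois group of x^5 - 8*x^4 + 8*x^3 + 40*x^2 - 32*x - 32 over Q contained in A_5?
The polynomial is irreducible of degree 5 over Q. Its discriminant is 15352201216 = 123904^2, a perfect square. A Galois group lies in the alternating group exactly when the discriminant is a square in Q, so the Galois group (C_5) is contained in A_5.

Yes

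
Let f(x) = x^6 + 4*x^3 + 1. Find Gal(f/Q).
6T3: D_6

The polynomial f is an irreducible sextic over Q, so G = Gal(f/Q) is one of the 16 transitive subgroups 6T1, ..., 6T16 of S_6. The discriminant of f is 1259712, which is not a perfect square, so G is not contained in A_6. The transitive groups of degree 6 not contained in A_6 are: C_6 (6T1, order 6), S_3 (6T2, order 6), D_6 (6T3, order 12), C_3 x S_3 (6T5, order 18), A_4 x C_2 (6T6, order 24), S_4 (6T8, order 24), S_3 x S_3 (6T9, order 36), S_4 x C_2 (6T11, order 48), (S_3 x S_3) : C_2 (6T13, order 72), PGL(2,5) (6T14, order 120), S_6 (6T16, order 720). By Dedekind's theorem, for a prime p not dividing disc(f) the degrees of the irreducible factors of f mod p form the cycle type of an element of G. Factoring f modulo the 79 such primes p <= 419 (skipping 2, 3, which divide the discriminant), each new pattern first appears at: mod 5: f = (x^6 + 4x^3 + 1), pattern 6; mod 7: f = (x^2 + 3x + 1)(x^2 + 5x + 2)(x^2 + 6x + 4), pattern 2+2+2; mod 11: f = (x + 2)(x + 6)(x^2 + 5x + 3)(x^2 + 9x + 4), pattern 2+2+1+1; mod 13: f = (x^3 + 6)(x^3 + 11), pattern 3+3; mod 97: f = (x + 18)(x + 27)(x + 31)(x + 48)(x + 72)(x + 95), pattern 1+1+1+1+1+1. No other pattern occurs in this range, so the set of observed cycle types is {6, 2+2+2, 2+2+1+1, 3+3, 1+1+1+1+1+1}. The candidates containing elements of all these cycle types are D_6 (6T3) of order 12, A_4 x C_2 (6T6) of order 24, S_3 x S_3 (6T9) of order 36, S_4 x C_2 (6T11) of order 48, (S_3 x S_3) : C_2 (6T13) of order 72, PGL(2,5) (6T14) of order 120, S_6 (6T16) of order 720; the others are excluded. The observed types are precisely the cycle types that occur in D_6 (6T3). Each of the other remaining candidates has further cycle types, and by the Chebotarev density theorem the matching factorization patterns would occur for a proportion of primes equal to their share of the group: A_4 x C_2 (6T6) additionally contains elements of type 2+1+1+1+1 (3 of its 24 elements, about 12% of primes); S_3 x S_3 (6T9) additionally contains elements of type 3+1+1+1 (4 of its 36 elements, about 11% of primes); S_4 x C_2 (6T11) additionally contains elements of type 4+2, 4+1+1, 2+1+1+1+1 (15 of its 48 elements, about 31% of primes); (S_3 x S_3) : C_2 (6T13) additionally contains elements of type 4+2, 3+2+1, 3+1+1+1, 2+1+1+1+1 (40 of its 72 elements, about 56% of primes); PGL(2,5) (6T14) additionally contains elements of type 5+1, 4+1+1 (54 of its 120 elements, about 45% of primes); S_6 (6T16) additionally contains elements of type 5+1, 4+2, 4+1+1, 3+2+1, 3+1+1+1, 2+1+1+1+1 (499 of its 720 elements, about 69% of primes). None of the 79 primes tested shows any such pattern (for each of these groups the chance of that is below 10^-4), which rules them out. Hence G = D_6 (6T3), of order 12.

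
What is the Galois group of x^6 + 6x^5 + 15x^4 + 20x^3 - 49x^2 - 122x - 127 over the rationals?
S_4

The polynomial f is an irreducible sextic over Q, so G = Gal(f/Q) is one of the 16 transitive subgroups 6T1, ..., 6T16 of S_6. The discriminant of f is 3603718079512576 = 60030976^2, a perfect square, so G is contained in A_6. The transitive groups of degree 6 contained in A_6 are: A_4 (6T4, order 12), S_4 (6T7, order 24), (C_3 x C_3) : C_4 (6T10, order 36), PSL(2,5) (6T12, order 60), A_6 (6T15, order 360). By Dedekind's theorem, for a prime p not dividing disc(f) the degrees of the irreducible factors of f mod p form the cycle type of an element of G. Factoring f modulo the 79 such primes p <= 419 (skipping 2, 229, which divide the discriminant), each new pattern first appears at: mod 3: f = (x^3 + x^2 + x + 2)(x^3 + 2x^2 + 1), pattern 3+3; mod 7: f = (x^2 + 2x + 3)(x^4 + 4x^3 + 4x^2 + 2), pattern 4+2; mod 23: f = (x + 6)(x + 19)(x^2 + 2)(x^2 + 4x + 6), pattern 2+2+1+1; mod 193: f = (x + 8)(x + 14)(x + 20)(x + 175)(x + 181)(x + 187), pattern 1+1+1+1+1+1. No other pattern occurs in this range, so the set of observed cycle types is {3+3, 4+2, 2+2+1+1, 1+1+1+1+1+1}. The candidates containing elements of all these cycle types are S_4 (6T7) of order 24, (C_3 x C_3) : C_4 (6T10) of order 36, A_6 (6T15) of order 360; the others are excluded. The observed types are precisely the cycle types that occur in S_4 (6T7). Each of the other remaining candidates has further cycle types, and by the Chebotarev density theorem the matching factorization patterns would occur for a proportion of primes equal to their share of the group: (C_3 x C_3) : C_4 (6T10) additionally contains elements of type 3+1+1+1 (4 of its 36 elements, about 11% of primes); A_6 (6T15) additionally contains elements of type 5+1, 3+1+1+1 (184 of its 360 elements, about 51% of primes). None of the 79 primes tested shows any such pattern (for each of these groups the chance of that is below 10^-4), which rules them out. Hence G = S_4 (6T7), of order 24.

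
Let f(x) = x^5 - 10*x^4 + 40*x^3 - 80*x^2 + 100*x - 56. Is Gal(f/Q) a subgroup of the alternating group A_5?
Yes

The polynomial is irreducible of degree 5 over Q. Its discriminant is 1024000000 = 32000^2, a perfect square. A Galois group lies in the alternating group exactly when the discriminant is a square in Q, so the Galois group (A_5) is contained in A_5.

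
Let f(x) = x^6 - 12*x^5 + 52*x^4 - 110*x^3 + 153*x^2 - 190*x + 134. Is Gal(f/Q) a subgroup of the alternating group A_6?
The polynomial is irreducible of degree 6 over Q. Its discriminant is -45161350144, which is not a perfect square. A Galois group lies in the alternating group exactly when the discriminant is a square in Q, so the Galois group (S_4 x C_2) is not contained in A_6.

No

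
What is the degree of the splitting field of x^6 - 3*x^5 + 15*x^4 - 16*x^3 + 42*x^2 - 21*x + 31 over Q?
18

The degree of the splitting field over Q equals the order of the Galois group, so first determine the group. The polynomial f is an irreducible sextic over Q, so G = Gal(f/Q) is one of the 16 transitive subgroups 6T1, ..., 6T16 of S_6. The discriminant of f is -99379644147, which is not a perfect square, so G is not contained in A_6. The transitive groups of degree 6 not contained in A_6 are: C_6 (6T1, order 6), S_3 (6T2, order 6), D_6 (6T3, order 12), C_3 x S_3 (6T5, order 18), A_4 x C_2 (6T6, order 24), S_4 (6T8, order 24), S_3 x S_3 (6T9, order 36), S_4 x C_2 (6T11, order 48), (S_3 x S_3) : C_2 (6T13, order 72), PGL(2,5) (6T14, order 120), S_6 (6T16, order 720). By Dedekind's theorem, for a prime p not dividing disc(f) the degrees of the irreducible factors of f mod p form the cycle type of an element of G. Factoring f modulo the 33 such primes p <= 151 (skipping 3, 7, 107, which divide the discriminant), each new pattern first appears at: mod 2: f = (x^6 + x^5 + x^4 + x + 1), pattern 6; mod 13: f = (x + 6)(x + 7)(x + 9)(x^3 + x^2 + 3x + 5), pattern 3+1+1+1; mod 17: f = (x^2 + 4x + 11)(x^2 + 5x + 8)(x^2 + 5x + 16), pattern 2+2+2; mod 19: f = (x^3 + 2x^2 + 3x + 15)(x^3 + 14x^2 + 3x + 16), pattern 3+3; mod 73: f = (x + 3)(x + 27)(x + 32)(x + 34)(x + 58)(x + 62), pattern 1+1+1+1+1+1. No other pattern occurs in this range, so the set of observed cycle types is {6, 3+1+1+1, 2+2+2, 3+3, 1+1+1+1+1+1}. The candidates containing elements of all these cycle types are C_3 x S_3 (6T5) of order 18, S_3 x S_3 (6T9) of order 36, (S_3 x S_3) : C_2 (6T13) of order 72, S_6 (6T16) of order 720; the others are excluded. The observed types are precisely the cycle types that occur in C_3 x S_3 (6T5). Each of the other remaining candidates has further cycle types, and by the Chebotarev density theorem the matching factorization patterns would occur for a proportion of primes equal to their share of the group: S_3 x S_3 (6T9) additionally contains elements of type 2+2+1+1 (9 of its 36 elements, about 25% of primes); (S_3 x S_3) : C_2 (6T13) additionally contains elements of type 4+2, 3+2+1, 2+2+1+1, 2+1+1+1+1 (45 of its 72 elements, about 62% of primes); S_6 (6T16) additionally contains elements of type 5+1, 4+2, 4+1+1, 3+2+1, 2+2+1+1, 2+1+1+1+1 (504 of its 720 elements, about 70% of primes). None of the 33 primes tested shows any such pattern (for each of these groups the chance of that is below 10^-4), which rules them out. Hence G = C_3 x S_3 (6T5), of order 18. The Galois group C_3 x S_3 (6T5) has order 18, so the splitting field has degree 18 over Q.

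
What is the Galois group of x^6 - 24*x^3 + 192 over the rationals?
C_3 x S_3

The polynomial f is an irreducible sextic over Q, so G = Gal(f/Q) is one of the 16 transitive subgroups 6T1, ..., 6T16 of S_6. The discriminant of f is -190210142896128, which is not a perfect square, so G is not contained in A_6. The transitive groups of degree 6 not contained in A_6 are: C_6 (6T1, order 6), S_3 (6T2, order 6), D_6 (6T3, order 12), C_3 x S_3 (6T5, order 18), A_4 x C_2 (6T6, order 24), S_4 (6T8, order 24), S_3 x S_3 (6T9, order 36), S_4 x C_2 (6T11, order 48), (S_3 x S_3) : C_2 (6T13, order 72), PGL(2,5) (6T14, order 120), S_6 (6T16, order 720). By Dedekind's theorem, for a prime p not dividing disc(f) the degrees of the irreducible factors of f mod p form the cycle type of an element of G. Factoring f modulo the 33 such primes p <= 149 (skipping 2, 3, which divide the discriminant), each new pattern first appears at: mod 5: f = (x^6 + x^3 + 2), pattern 6; mod 7: f = (x + 1)(x + 2)(x + 4)(x^3 + 3), pattern 3+1+1+1; mod 17: f = (x^2 + 2x + 11)(x^2 + 7x + 11)(x^2 + 8x + 11), pattern 2+2+2; mod 19: f = (x^3 + 4)(x^3 + 10), pattern 3+3; mod 73: f = (x + 26)(x + 42)(x + 44)(x + 58)(x + 60)(x + 62), pattern 1+1+1+1+1+1. No other pattern occurs in this range, so the set of observed cycle types is {6, 3+1+1+1, 2+2+2, 3+3, 1+1+1+1+1+1}. The candidates containing elements of all these cycle types are C_3 x S_3 (6T5) of order 18, S_3 x S_3 (6T9) of order 36, (S_3 x S_3) : C_2 (6T13) of order 72, S_6 (6T16) of order 720; the others are excluded. The observed types are precisely the cycle types that occur in C_3 x S_3 (6T5). Each of the other remaining candidates has further cycle types, and by the Chebotarev density theorem the matching factorization patterns would occur for a proportion of primes equal to their share of the group: S_3 x S_3 (6T9) additionally contains elements of type 2+2+1+1 (9 of its 36 elements, about 25% of primes); (S_3 x S_3) : C_2 (6T13) additionally contains elements of type 4+2, 3+2+1, 2+2+1+1, 2+1+1+1+1 (45 of its 72 elements, about 62% of primes); S_6 (6T16) additionally contains elements of type 5+1, 4+2, 4+1+1, 3+2+1, 2+2+1+1, 2+1+1+1+1 (504 of its 720 elements, about 70% of primes). None of the 33 primes tested shows any such pattern (for each of these groups the chance of that is below 10^-4), which rules them out. Hence G = C_3 x S_3 (6T5), of order 18.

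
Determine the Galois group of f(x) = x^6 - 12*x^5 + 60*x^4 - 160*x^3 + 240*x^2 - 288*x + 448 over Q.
(S_3 x S_3) : C_2 (also written G72)

The polynomial f is an irreducible sextic over Q, so G = Gal(f/Q) is one of the 16 transitive subgroups 6T1, ..., 6T16 of S_6. The discriminant of f is -9727331052552192, which is not a perfect square, so G is not contained in A_6. The transitive groups of degree 6 not contained in A_6 are: C_6 (6T1, order 6), S_3 (6T2, order 6), D_6 (6T3, order 12), C_3 x S_3 (6T5, order 18), A_4 x C_2 (6T6, order 24), S_4 (6T8, order 24), S_3 x S_3 (6T9, order 36), S_4 x C_2 (6T11, order 48), (S_3 x S_3) : C_2 (6T13, order 72), PGL(2,5) (6T14, order 120), S_6 (6T16, order 720). By Dedekind's theorem, for a prime p not dividing disc(f) the degrees of the irreducible factors of f mod p form the cycle type of an element of G. Factoring f modulo the 27 such primes p <= 127 (skipping 2, 3, 17, 43, which divide the discriminant), each new pattern first appears at: mod 5: f = (x^6 + 3x^5 + 2x + 3), pattern 6; mod 7: f = (x)(x^2 + 4x + 5)(x^3 + 5x^2 + 4), pattern 3+2+1; mod 11: f = (x^2 + 3x + 9)(x^4 + 7x^3 + 8x^2 + 6x + 7), pattern 4+2; mod 13: f = (x + 1)(x + 4)(x^2 + 2x + 3)(x^2 + 7x + 7), pattern 2+2+1+1; mod 61: f = (x + 17)(x + 39)(x + 51)(x + 55)(x^2 + 9x + 56), pattern 2+1+1+1+1; mod 97: f = (x + 71)(x + 75)(x + 94)(x^3 + 39x^2 + 72x + 2), pattern 3+1+1+1; mod 113: f = (x^2 + 19x + 39)(x^2 + 94x + 96)(x^2 + 101x + 60), pattern 2+2+2; mod 127: f = (x^3 + 43x^2 + 15x + 85)(x^3 + 72x^2 + 124x + 74), pattern 3+3. No other pattern occurs in this range, so the set of observed cycle types is {6, 3+2+1, 4+2, 2+2+1+1, 2+1+1+1+1, 3+1+1+1, 2+2+2, 3+3}. The candidates containing elements of all these cycle types are (S_3 x S_3) : C_2 (6T13) of order 72, S_6 (6T16) of order 720; the others are excluded. The observed types are precisely the cycle types that occur in (S_3 x S_3) : C_2 (6T13) (apart from the identity). Each of the other remaining candidates has further cycle types, and by the Chebotarev density theorem the matching factorization patterns would occur for a proportion of primes equal to their share of the group: S_6 (6T16) additionally contains elements of type 5+1, 4+1+1 (234 of its 720 elements, about 32% of primes). None of the 27 primes tested shows any such pattern (for each of these groups the chance of that is below 10^-4), which rules them out. Hence G = (S_3 x S_3) : C_2 (6T13), of order 72.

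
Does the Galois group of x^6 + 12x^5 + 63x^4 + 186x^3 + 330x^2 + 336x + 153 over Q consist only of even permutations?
The polynomial is irreducible of degree 6 over Q. Its discriminant is -16003008, which is not a perfect square. A Galois group lies in the alternating group exactly when the discriminant is a square in Q, so the Galois group (PGL(2,5)) is not contained in A_6.

No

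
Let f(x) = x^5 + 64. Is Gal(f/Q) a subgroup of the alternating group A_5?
The polynomial is irreducible of degree 5 over Q. Its discriminant is 52428800000, which is not a perfect square. A Galois group lies in the alternating group exactly when the discriminant is a square in Q, so the Galois group (F_20) is not contained in A_5.

No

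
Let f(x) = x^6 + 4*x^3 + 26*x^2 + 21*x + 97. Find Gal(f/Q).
The polynomial f is an irreducible sextic over Q, so G = Gal(f/Q) is one of the 16 transitive subgroups 6T1, ..., 6T16 of S_6. The discriminant of f is -634885195288459, which is not a perfect square, so G is not contained in A_6. The transitive groups of degree 6 not contained in A_6 are: C_6 (6T1, order 6), S_3 (6T2, order 6), D_6 (6T3, order 12), C_3 x S_3 (6T5, order 18), A_4 x C_2 (6T6, order 24), S_4 (6T8, order 24), S_3 x S_3 (6T9, order 36), S_4 x C_2 (6T11, order 48), (S_3 x S_3) : C_2 (6T13, order 72), PGL(2,5) (6T14, order 120), S_6 (6T16, order 720). By Dedekind's theorem, for a prime p not dividing disc(f) the degrees of the irreducible factors of f mod p form the cycle type of an element of G. Factoring f modulo the 4 such primes p <= 7, each new pattern first appears at: mod 2: f = (x^6 + x + 1), pattern 6; mod 3: f = (x + 1)(x^2 + 2x + 2)(x^3 + 2x + 2), pattern 3+2+1; mod 5: f = (x^3 + x^2 + 1)(x^3 + 4x^2 + x + 2), pattern 3+3; mod 7: f = (x + 3)(x^5 + 4x^4 + 2x^3 + 5x^2 + 4x + 2), pattern 5+1. No other pattern occurs in this range, so the set of observed cycle types is {6, 3+2+1, 3+3, 5+1}. Among the candidates above, the only group containing elements of all these cycle types is S_6 (6T16); every other candidate lacks at least one of them. Hence G = S_6 (6T16), of order 720.

6T16: S_6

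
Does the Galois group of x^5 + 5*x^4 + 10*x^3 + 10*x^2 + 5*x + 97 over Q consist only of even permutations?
No

The polynomial is irreducible of degree 5 over Q. Its discriminant is 265420800000, which is not a perfect square. A Galois group lies in the alternating group exactly when the discriminant is a square in Q, so the Galois group (F_20) is not contained in A_5.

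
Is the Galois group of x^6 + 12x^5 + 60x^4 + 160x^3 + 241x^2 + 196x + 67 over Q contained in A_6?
Yes

The polynomial is irreducible of degree 6 over Q. Its discriminant is 61504 = 248^2, a perfect square. A Galois group lies in the alternating group exactly when the discriminant is a square in Q, so the Galois group (S_4) is contained in A_6.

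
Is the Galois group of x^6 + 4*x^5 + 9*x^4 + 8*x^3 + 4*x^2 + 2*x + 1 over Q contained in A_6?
The polynomial is irreducible of degree 6 over Q. Its discriminant is -1075648, which is not a perfect square. A Galois group lies in the alternating group exactly when the discriminant is a square in Q, so the Galois group (C_6) is not contained in A_6.

No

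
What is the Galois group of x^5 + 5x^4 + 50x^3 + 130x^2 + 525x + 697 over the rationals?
The polynomial f is an irreducible quintic over Q, so G = Gal(f/Q) is a transitive subgroup of S_5: one of C_5 (5T1, order 5), D_5 (5T2, order 10), F_20 (5T3, order 20), A_5 (5T4, order 60) or S_5 (5T5, order 120). The discriminant of f is 67108864000000 = 8192000^2, a perfect square, so G is contained in A_5. The transitive groups of degree 5 contained in A_5 are: C_5 (5T1, order 5), D_5 (5T2, order 10), A_5 (5T4, order 60). By Dedekind's theorem, for a prime p not dividing disc(f) the degrees of the irreducible factors of f mod p form the cycle type of an element of G. Factoring f modulo the 2 such primes p <= 7 (skipping 2, 5, which divide the discriminant), each new pattern first appears at: mod 3: f = (x^5 + 2x^4 + 2x^3 + x^2 + 1), pattern 5; mod 7: f = (x + 3)(x + 5)(x^3 + 4x^2 + 3x + 4), pattern 3+1+1. No other pattern occurs in this range, so the set of observed cycle types is {5, 3+1+1}. Among the candidates above, the only group containing elements of all these cycle types is A_5 (5T4) — each of C_5 (5T1), D_5 (5T2) lacks at least one of them. Hence G = A_5 (5T4), of order 60.

A_5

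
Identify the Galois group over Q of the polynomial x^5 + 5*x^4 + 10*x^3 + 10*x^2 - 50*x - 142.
5T4: A_5

The polynomial f is an irreducible quintic over Q, so G = Gal(f/Q) is a transitive subgroup of S_5: one of C_5 (5T1, order 5), D_5 (5T2, order 10), F_20 (5T3, order 20), A_5 (5T4, order 60) or S_5 (5T5, order 120). The discriminant of f is 58564000000 = 242000^2, a perfect square, so G is contained in A_5. The transitive groups of degree 5 contained in A_5 are: C_5 (5T1, order 5), D_5 (5T2, order 10), A_5 (5T4, order 60). By Dedekind's theorem, for a prime p not dividing disc(f) the degrees of the irreducible factors of f mod p form the cycle type of an element of G. Factoring f modulo the 3 such primes p <= 13 (skipping 2, 5, 11, which divide the discriminant), each new pattern first appears at: mod 3: f = (x^5 + 2x^4 + x^3 + x^2 + x + 2), pattern 5; mod 13: f = (x + 6)(x + 8)(x^3 + 4x^2 + 10x + 3), pattern 3+1+1. No other pattern occurs in this range, so the set of observed cycle types is {5, 3+1+1}. Among the candidates above, the only group containing elements of all these cycle types is A_5 (5T4) — each of C_5 (5T1), D_5 (5T2) lacks at least one of them. Hence G = A_5 (5T4), of order 60.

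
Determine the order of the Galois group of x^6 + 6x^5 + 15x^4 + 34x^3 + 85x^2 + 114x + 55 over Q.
720

The degree of the splitting field over Q equals the order of the Galois group, so first determine the group. The polynomial f is an irreducible sextic over Q, so G = Gal(f/Q) is one of the 16 transitive subgroups 6T1, ..., 6T16 of S_6. The discriminant of f is -81459788992, which is not a perfect square, so G is not contained in A_6. The transitive groups of degree 6 not contained in A_6 are: C_6 (6T1, order 6), S_3 (6T2, order 6), D_6 (6T3, order 12), C_3 x S_3 (6T5, order 18), A_4 x C_2 (6T6, order 24), S_4 (6T8, order 24), S_3 x S_3 (6T9, order 36), S_4 x C_2 (6T11, order 48), (S_3 x S_3) : C_2 (6T13, order 72), PGL(2,5) (6T14, order 120), S_6 (6T16, order 720). By Dedekind's theorem, for a prime p not dividing disc(f) the degrees of the irreducible factors of f mod p form the cycle type of an element of G. Factoring f modulo the 3 such primes p <= 7 (skipping 2, which divides the discriminant), each new pattern first appears at: mod 3: f = (x^6 + x^3 + x^2 + 1), pattern 6; mod 5: f = (x)(x + 4)(x^4 + 2x^3 + 2x^2 + x + 1), pattern 4+1+1; mod 7: f = (x + 2)(x^2 + 2)(x^3 + 4x^2 + 5x + 5), pattern 3+2+1. No other pattern occurs in this range, so the set of observed cycle types is {6, 4+1+1, 3+2+1}. Among the candidates above, the only group containing elements of all these cycle types is S_6 (6T16); every other candidate lacks at least one of them. Hence G = S_6 (6T16), of order 720. The Galois group S_6 (6T16) has order 720, so the splitting field has degree 720 over Q.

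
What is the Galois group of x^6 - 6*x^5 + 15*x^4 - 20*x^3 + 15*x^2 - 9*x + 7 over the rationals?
(S_3 x S_3) : C_2, the group 6T13 of order 72

The polynomial f is an irreducible sextic over Q, so G = Gal(f/Q) is one of the 16 transitive subgroups 6T1, ..., 6T16 of S_6. The discriminant of f is -9059283, which is not a perfect square, so G is not contained in A_6. The transitive groups of degree 6 not contained in A_6 are: C_6 (6T1, order 6), S_3 (6T2, order 6), D_6 (6T3, order 12), C_3 x S_3 (6T5, order 18), A_4 x C_2 (6T6, order 24), S_4 (6T8, order 24), S_3 x S_3 (6T9, order 36), S_4 x C_2 (6T11, order 48), (S_3 x S_3) : C_2 (6T13, order 72), PGL(2,5) (6T14, order 120), S_6 (6T16, order 720). By Dedekind's theorem, for a prime p not dividing disc(f) the degrees of the irreducible factors of f mod p form the cycle type of an element of G. Factoring f modulo the 28 such primes p <= 127 (skipping 3, 17, 43, which divide the discriminant), each new pattern first appears at: mod 2: f = (x^6 + x^4 + x^2 + x + 1), pattern 6; mod 7: f = (x)(x^2 + 2x + 3)(x^3 + 6x^2 + 4), pattern 3+2+1; mod 11: f = (x^2 + 7x + 5)(x^4 + 9x^3 + 2x^2 + 9x + 8), pattern 4+2; mod 13: f = (x + 2)(x + 7)(x^2 + x + 4)(x^2 + 10x + 5), pattern 2+2+1+1; mod 61: f = (x + 39)(x + 50)(x + 56)(x + 58)(x^2 + 35x + 14), pattern 2+1+1+1+1; mod 97: f = (x + 47)(x + 84)(x + 86)(x^3 + 68x^2 + 18x + 73), pattern 3+1+1+1; mod 113: f = (x^2 + 47x + 24)(x^2 + 66x + 38)(x^2 + 107x + 15), pattern 2+2+2; mod 127: f = (x^3 + 36x^2 + 31x + 41)(x^3 + 85x^2 + 99x + 90), pattern 3+3. No other pattern occurs in this range, so the set of observed cycle types is {6, 3+2+1, 4+2, 2+2+1+1, 2+1+1+1+1, 3+1+1+1, 2+2+2, 3+3}. The candidates containing elements of all these cycle types are (S_3 x S_3) : C_2 (6T13) of order 72, S_6 (6T16) of order 720; the others are excluded. The observed types are precisely the cycle types that occur in (S_3 x S_3) : C_2 (6T13) (apart from the identity). Each of the other remaining candidates has further cycle types, and by the Chebotarev density theorem the matching factorization patterns would occur for a proportion of primes equal to their share of the group: S_6 (6T16) additionally contains elements of type 5+1, 4+1+1 (234 of its 720 elements, about 32% of primes). None of the 28 primes tested shows any such pattern (for each of these groups the chance of that is below 10^-4), which rules them out. Hence G = (S_3 x S_3) : C_2 (6T13), of order 72.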